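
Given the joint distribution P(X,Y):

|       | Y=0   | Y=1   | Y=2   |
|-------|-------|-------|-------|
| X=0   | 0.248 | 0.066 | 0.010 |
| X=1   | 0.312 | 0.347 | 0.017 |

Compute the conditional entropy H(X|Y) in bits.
0.8422 bits

H(X|Y) = H(X,Y) - H(Y)

H(X,Y) = -Σ_{x,y} P(x,y) log₂ P(x,y). Per-cell terms -P(x,y)·log₂P(x,y):
  X=0: 0.4989, 0.2588, 0.0664
  X=1: 0.5243, 0.5299, 0.0999
Sum of the 6 terms: H(X,Y) = 1.9782 bits

Marginal of Y (column sums):
  P(Y=0) = 0.248 + 0.312 = 0.560
  P(Y=1) = 0.066 + 0.347 = 0.413
  P(Y=2) = 0.010 + 0.017 = 0.027
H(Y) = -[0.560·log₂(0.560) + 0.413·log₂(0.413) + 0.027·log₂(0.027)]
  = 0.4684 + 0.5269 + 0.1407 = 1.1360 bits

H(X|Y) = H(X,Y) - H(Y) = 1.9782 - 1.1360 = 0.8422 bits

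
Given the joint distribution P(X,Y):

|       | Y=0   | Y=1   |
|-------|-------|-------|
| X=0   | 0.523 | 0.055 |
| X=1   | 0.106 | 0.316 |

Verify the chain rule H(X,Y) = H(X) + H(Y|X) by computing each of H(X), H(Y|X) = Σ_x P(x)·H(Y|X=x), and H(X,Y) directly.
H(X) = 0.9824 bits, H(Y|X) = 0.6052 bits, H(X,Y) = 1.5876 bits

Marginal of X (row sums):
  P(X=0) = 0.523 + 0.055 = 0.578
  P(X=1) = 0.106 + 0.316 = 0.422
H(X) = -[0.578·log₂(0.578) + 0.422·log₂(0.422)]
  = 0.4571 + 0.5253 = 0.9824 bits

H(Y|X) = Σ_x P(x)·H(Y|X=x):
  X=0: P(X=0) = 0.578, P(Y|X=0) = (523/578, 55/578) → H(Y|X=0) = 0.4534
  X=1: P(X=1) = 0.422, P(Y|X=1) = (53/211, 158/211) → H(Y|X=1) = 0.8132
H(Y|X) = 0.578·0.4534 + 0.422·0.8132 = 0.6052 bits

H(X,Y) = -Σ_{x,y} P(x,y) log₂ P(x,y). Per-cell terms -P(x,y)·log₂P(x,y):
  X=0: 0.4891, 0.2301
  X=1: 0.3432, 0.5252
Sum of the 4 terms: H(X,Y) = 1.5876 bits

Chain rule check:
  H(X) + H(Y|X) = 0.9824 + 0.6052 = 1.5876 bits
  H(X,Y) = 1.5876 bits
✓ Chain rule verified.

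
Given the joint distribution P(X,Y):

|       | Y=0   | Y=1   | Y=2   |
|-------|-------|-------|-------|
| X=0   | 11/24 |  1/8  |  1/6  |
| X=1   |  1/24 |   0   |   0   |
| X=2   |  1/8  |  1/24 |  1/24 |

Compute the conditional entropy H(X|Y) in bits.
0.9437 bits

H(X|Y) = H(X,Y) - H(Y)

H(X,Y) = -Σ_{x,y} P(x,y) log₂ P(x,y). Per-cell terms -P(x,y)·log₂P(x,y):
  X=0: 0.51587, 0.37500, 0.43083
  X=1: 0.19104, 0.00000, 0.00000
  X=2: 0.37500, 0.19104, 0.19104
  (cells with P = 0 contribute 0)
Sum of the 9 terms: H(X,Y) = 2.2698 bits

Marginal of Y (column sums):
  P(Y=0) = 11/24 + 1/24 + 1/8 = 5/8
  P(Y=1) = 1/8 + 0 + 1/24 = 1/6
  P(Y=2) = 1/6 + 0 + 1/24 = 5/24
H(Y) = -[(5/8)·log₂(5/8) + (1/6)·log₂(1/6) + (5/24)·log₂(5/24)]
  = 0.42379 + 0.43083 + 0.47147 = 1.3261 bits

H(X|Y) = H(X,Y) - H(Y) = 2.2698 - 1.3261 = 0.9437 bits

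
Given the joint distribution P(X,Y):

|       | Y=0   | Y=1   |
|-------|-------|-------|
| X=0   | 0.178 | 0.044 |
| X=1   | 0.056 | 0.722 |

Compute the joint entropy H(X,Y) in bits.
1.2137 bits

H(X,Y) = -Σ_{x,y} P(x,y) log₂ P(x,y). Per-cell terms -P(x,y)·log₂P(x,y):
  X=0: 0.4432, 0.1983
  X=1: 0.2329, 0.3393
Sum of the 4 terms: H(X,Y) = 1.2137 bits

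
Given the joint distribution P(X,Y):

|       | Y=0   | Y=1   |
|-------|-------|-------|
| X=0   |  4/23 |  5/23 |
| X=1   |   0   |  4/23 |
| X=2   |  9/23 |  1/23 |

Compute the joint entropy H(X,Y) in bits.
2.0827 bits

H(X,Y) = -Σ_{x,y} P(x,y) log₂ P(x,y). Per-cell terms -P(x,y)·log₂P(x,y):
  X=0: 0.43888, 0.47862
  X=1: 0.00000, 0.43888
  X=2: 0.52968, 0.19668
  (cells with P = 0 contribute 0)
Sum of the 6 terms: H(X,Y) = 2.0827 bits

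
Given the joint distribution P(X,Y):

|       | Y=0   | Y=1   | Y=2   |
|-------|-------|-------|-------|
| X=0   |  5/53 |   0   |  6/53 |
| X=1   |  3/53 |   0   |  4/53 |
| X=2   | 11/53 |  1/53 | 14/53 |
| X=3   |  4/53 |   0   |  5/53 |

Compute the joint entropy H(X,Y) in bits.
2.8819 bits

H(X,Y) = -Σ_{x,y} P(x,y) log₂ P(x,y). Per-cell terms -P(x,y)·log₂P(x,y):
  X=0: 0.3213, 0.0000, 0.3558
  X=1: 0.2345, 0.0000, 0.2814
  X=2: 0.4708, 0.1081, 0.5073
  X=3: 0.2814, 0.0000, 0.3213
  (cells with P = 0 contribute 0)
Sum of the 12 terms: H(X,Y) = 2.8819 bits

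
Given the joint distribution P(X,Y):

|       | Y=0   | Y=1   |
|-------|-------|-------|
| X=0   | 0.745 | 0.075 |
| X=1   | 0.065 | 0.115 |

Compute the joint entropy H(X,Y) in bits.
1.2118 bits

H(X,Y) = -Σ_{x,y} P(x,y) log₂ P(x,y). Per-cell terms -P(x,y)·log₂P(x,y):
  X=0: 0.3164, 0.2803
  X=1: 0.2563, 0.3588
Sum of the 4 terms: H(X,Y) = 1.2118 bits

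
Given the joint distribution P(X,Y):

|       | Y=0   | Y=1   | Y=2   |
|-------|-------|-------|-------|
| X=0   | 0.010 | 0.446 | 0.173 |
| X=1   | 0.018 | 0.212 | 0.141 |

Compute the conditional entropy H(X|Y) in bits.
0.9346 bits

H(X|Y) = H(X,Y) - H(Y)

H(X,Y) = -Σ_{x,y} P(x,y) log₂ P(x,y). Per-cell terms -P(x,y)·log₂P(x,y):
  X=0: 0.06644, 0.51954, 0.43789
  X=1: 0.10433, 0.47443, 0.39850
Sum of the 6 terms: H(X,Y) = 2.0011 bits

Marginal of Y (column sums):
  P(Y=0) = 0.010 + 0.018 = 0.028
  P(Y=1) = 0.446 + 0.212 = 0.658
  P(Y=2) = 0.173 + 0.141 = 0.314
H(Y) = -[0.028·log₂(0.028) + 0.658·log₂(0.658) + 0.314·log₂(0.314)]
  = 0.14444 + 0.39733 + 0.52475 = 1.0665 bits

H(X|Y) = H(X,Y) - H(Y) = 2.0011 - 1.0665 = 0.9346 bits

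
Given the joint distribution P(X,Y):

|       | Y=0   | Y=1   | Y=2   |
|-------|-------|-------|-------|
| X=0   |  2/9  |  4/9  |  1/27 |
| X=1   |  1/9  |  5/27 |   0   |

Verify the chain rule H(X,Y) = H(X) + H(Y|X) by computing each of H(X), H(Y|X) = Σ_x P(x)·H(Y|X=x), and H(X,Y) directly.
H(X) = 0.8767 bits, H(Y|X) = 1.1043 bits, H(X,Y) = 1.9810 bits

Marginal of X (row sums):
  P(X=0) = 2/9 + 4/9 + 1/27 = 19/27
  P(X=1) = 1/9 + 5/27 + 0 = 8/27
H(X) = -[(19/27)·log₂(19/27) + (8/27)·log₂(8/27)]
  = 0.3567 + 0.5200 = 0.8767 bits

H(Y|X) = Σ_x P(x)·H(Y|X=x):
  X=0: P(X=0) = 19/27, P(Y|X=0) = (6/19, 12/19, 1/19) → H(Y|X=0) = 1.1674
  X=1: P(X=1) = 8/27, P(Y|X=1) = (3/8, 5/8, 0) → H(Y|X=1) = 0.9544
H(Y|X) = (19/27)·1.1674 + (8/27)·0.9544 = 1.1043 bits

H(X,Y) = -Σ_{x,y} P(x,y) log₂ P(x,y). Per-cell terms -P(x,y)·log₂P(x,y):
  X=0: 0.4822, 0.5200, 0.1761
  X=1: 0.3522, 0.4505, 0.0000
  (cells with P = 0 contribute 0)
Sum of the 6 terms: H(X,Y) = 1.9810 bits

Chain rule check:
  H(X) + H(Y|X) = 0.8767 + 1.1043 = 1.9810 bits
  H(X,Y) = 1.9810 bits
✓ Chain rule verified.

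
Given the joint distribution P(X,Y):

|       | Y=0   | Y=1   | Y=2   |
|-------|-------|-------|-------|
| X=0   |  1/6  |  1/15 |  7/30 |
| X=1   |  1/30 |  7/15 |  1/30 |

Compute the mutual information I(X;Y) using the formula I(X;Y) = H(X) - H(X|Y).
0.4319 bits

I(X;Y) = H(X) - H(X|Y)

Marginal of X (row sums):
  P(X=0) = 1/6 + 1/15 + 7/30 = 7/15
  P(X=1) = 1/30 + 7/15 + 1/30 = 8/15
H(X) = -[(7/15)·log₂(7/15) + (8/15)·log₂(8/15)]
  = 0.513117 + 0.483675 = 0.99679 bits

Marginal of Y (column sums):
  P(Y=0) = 1/6 + 1/30 = 1/5
  P(Y=1) = 1/15 + 7/15 = 8/15
  P(Y=2) = 7/30 + 1/30 = 4/15
H(X|Y) = Σ_y P(y)·H(X|Y=y):
  Y=0: P(Y=0) = 1/5, P(X|Y=0) = (5/6, 1/6) → H(X|Y=0) = 0.650022
  Y=1: P(Y=1) = 8/15, P(X|Y=1) = (1/8, 7/8) → H(X|Y=1) = 0.543564
  Y=2: P(Y=2) = 4/15, P(X|Y=2) = (7/8, 1/8) → H(X|Y=2) = 0.543564
H(X|Y) = (1/5)·0.650022 + (8/15)·0.543564 + (4/15)·0.543564 = 0.56486 bits

I(X;Y) = H(X) - H(X|Y) = 0.99679 - 0.56486 = 0.4319 bits

Cross-check via I(X;Y) = H(X) + H(Y) - H(X,Y): computing H(Y) from the column sums and H(X,Y) from the 6 cells in the same way gives H(Y) = 1.45656 bits and H(X,Y) = 2.02142 bits, so
I(X;Y) = 0.99679 + 1.45656 - 2.02142 = 0.4319 bits ✓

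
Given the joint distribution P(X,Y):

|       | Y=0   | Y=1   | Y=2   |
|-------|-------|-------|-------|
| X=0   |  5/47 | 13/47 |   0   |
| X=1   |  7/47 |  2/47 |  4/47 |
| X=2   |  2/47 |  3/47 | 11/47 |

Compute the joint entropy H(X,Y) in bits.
2.6998 bits

H(X,Y) = -Σ_{x,y} P(x,y) log₂ P(x,y). Per-cell terms -P(x,y)·log₂P(x,y):
  X=0: 0.3439, 0.5128, 0.0000
  X=1: 0.4092, 0.1938, 0.3025
  X=2: 0.1938, 0.2534, 0.4904
  (cells with P = 0 contribute 0)
Sum of the 9 terms: H(X,Y) = 2.6998 bits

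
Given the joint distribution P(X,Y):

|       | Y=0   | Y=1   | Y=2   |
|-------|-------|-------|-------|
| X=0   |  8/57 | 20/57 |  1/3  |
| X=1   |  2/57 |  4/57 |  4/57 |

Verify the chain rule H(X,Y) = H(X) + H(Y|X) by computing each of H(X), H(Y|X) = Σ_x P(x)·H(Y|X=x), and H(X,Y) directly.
H(X) = 0.6700 bits, H(Y|X) = 1.4936 bits, H(X,Y) = 2.1636 bits

Marginal of X (row sums):
  P(X=0) = 8/57 + 20/57 + 1/3 = 47/57
  P(X=1) = 2/57 + 4/57 + 4/57 = 10/57
H(X) = -[(47/57)·log₂(47/57) + (10/57)·log₂(10/57)]
  = 0.22948 + 0.44052 = 0.6700 bits

H(Y|X) = Σ_x P(x)·H(Y|X=x):
  X=0: P(X=0) = 47/57, P(Y|X=0) = (8/47, 20/47, 19/47) → H(Y|X=0) = 1.48758
  X=1: P(X=1) = 10/57, P(Y|X=1) = (1/5, 2/5, 2/5) → H(Y|X=1) = 1.52193
H(Y|X) = (47/57)·1.48758 + (10/57)·1.52193 = 1.4936 bits

H(X,Y) = -Σ_{x,y} P(x,y) log₂ P(x,y). Per-cell terms -P(x,y)·log₂P(x,y):
  X=0: 0.39760, 0.53016, 0.52832
  X=1: 0.16958, 0.26897, 0.26897
Sum of the 6 terms: H(X,Y) = 2.1636 bits

Chain rule check:
  H(X) + H(Y|X) = 0.6700 + 1.4936 = 2.1636 bits
  H(X,Y) = 2.1636 bits
✓ Chain rule verified.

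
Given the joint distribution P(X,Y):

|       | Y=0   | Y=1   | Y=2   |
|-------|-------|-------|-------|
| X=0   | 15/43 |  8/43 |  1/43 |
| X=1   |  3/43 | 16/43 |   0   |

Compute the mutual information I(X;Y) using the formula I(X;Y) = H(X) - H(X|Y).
0.2056 bits

I(X;Y) = H(X) - H(X|Y)

Marginal of X (row sums):
  P(X=0) = 15/43 + 8/43 + 1/43 = 24/43
  P(X=1) = 3/43 + 16/43 + 0 = 19/43
H(X) = -[(24/43)·log₂(24/43) + (19/43)·log₂(19/43)]
  = 0.46956 + 0.52066 = 0.9902 bits

Marginal of Y (column sums):
  P(Y=0) = 15/43 + 3/43 = 18/43
  P(Y=1) = 8/43 + 16/43 = 24/43
  P(Y=2) = 1/43 + 0 = 1/43
H(X|Y) = Σ_y P(y)·H(X|Y=y):
  Y=0: P(Y=0) = 18/43, P(X|Y=0) = (5/6, 1/6) → H(X|Y=0) = 0.65002
  Y=1: P(Y=1) = 24/43, P(X|Y=1) = (1/3, 2/3) → H(X|Y=1) = 0.91830
  Y=2: P(Y=2) = 1/43, P(X|Y=2) = (1, 0) → H(X|Y=2) = 0.00000
H(X|Y) = (18/43)·0.65002 + (24/43)·0.91830 + (1/43)·0.00000 = 0.7846 bits

I(X;Y) = H(X) - H(X|Y) = 0.9902 - 0.7846 = 0.2056 bits

Cross-check via I(X;Y) = H(X) + H(Y) - H(X,Y): computing H(Y) from the column sums and H(X,Y) from the 6 cells in the same way gives H(Y) = 1.1217 bits and H(X,Y) = 1.9063 bits, so
I(X;Y) = 0.9902 + 1.1217 - 1.9063 = 0.2056 bits ✓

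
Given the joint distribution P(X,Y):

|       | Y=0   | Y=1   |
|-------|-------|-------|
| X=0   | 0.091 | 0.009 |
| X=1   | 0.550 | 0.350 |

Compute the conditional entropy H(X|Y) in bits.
0.4385 bits

H(X|Y) = H(X,Y) - H(Y)

H(X,Y) = -Σ_{x,y} P(x,y) log₂ P(x,y). Per-cell terms -P(x,y)·log₂P(x,y):
  X=0: 0.31468, 0.06116
  X=1: 0.47437, 0.53010
Sum of the 4 terms: H(X,Y) = 1.38031 bits

Marginal of Y (column sums):
  P(Y=0) = 0.091 + 0.550 = 0.641
  P(Y=1) = 0.009 + 0.350 = 0.359
H(Y) = -[0.641·log₂(0.641) + 0.359·log₂(0.359)]
  = 0.41127 + 0.53058 = 0.94185 bits

H(X|Y) = H(X,Y) - H(Y) = 1.38031 - 0.94185 = 0.4385 bits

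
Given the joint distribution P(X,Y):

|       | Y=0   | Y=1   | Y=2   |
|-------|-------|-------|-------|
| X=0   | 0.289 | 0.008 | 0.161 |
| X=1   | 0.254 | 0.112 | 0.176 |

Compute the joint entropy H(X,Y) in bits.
2.2945 bits

H(X,Y) = -Σ_{x,y} P(x,y) log₂ P(x,y). Per-cell terms -P(x,y)·log₂P(x,y):
  X=0: 0.5176, 0.0557, 0.4242
  X=1: 0.5022, 0.3537, 0.4411
Sum of the 6 terms: H(X,Y) = 2.2945 bits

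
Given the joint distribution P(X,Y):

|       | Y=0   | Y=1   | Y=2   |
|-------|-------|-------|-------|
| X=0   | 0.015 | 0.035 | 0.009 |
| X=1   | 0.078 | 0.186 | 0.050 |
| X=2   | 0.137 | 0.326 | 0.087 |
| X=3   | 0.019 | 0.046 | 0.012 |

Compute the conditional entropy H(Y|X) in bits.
1.3671 bits

H(Y|X) = H(X,Y) - H(X)

H(X,Y) = -Σ_{x,y} P(x,y) log₂ P(x,y). Per-cell terms -P(x,y)·log₂P(x,y):
  X=0: 0.09088, 0.16928, 0.06116
  X=1: 0.28707, 0.45135, 0.21610
  X=2: 0.39288, 0.52716, 0.30649
  X=3: 0.10864, 0.20434, 0.07657
Sum of the 12 terms: H(X,Y) = 2.89192 bits

Marginal of X (row sums):
  P(X=0) = 0.015 + 0.035 + 0.009 = 0.059
  P(X=1) = 0.078 + 0.186 + 0.050 = 0.314
  P(X=2) = 0.137 + 0.326 + 0.087 = 0.550
  P(X=3) = 0.019 + 0.046 + 0.012 = 0.077
H(X) = -[0.059·log₂(0.059) + 0.314·log₂(0.314) + 0.550·log₂(0.550) + 0.077·log₂(0.077)]
  = 0.24091 + 0.52475 + 0.47437 + 0.28482 = 1.52485 bits

H(Y|X) = H(X,Y) - H(X) = 2.89192 - 1.52485 = 1.3671 bits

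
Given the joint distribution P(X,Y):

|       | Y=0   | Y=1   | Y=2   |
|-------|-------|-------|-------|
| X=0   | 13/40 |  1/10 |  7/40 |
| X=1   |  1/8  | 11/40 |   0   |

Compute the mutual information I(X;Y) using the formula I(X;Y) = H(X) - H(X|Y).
0.2736 bits

I(X;Y) = H(X) - H(X|Y)

Marginal of X (row sums):
  P(X=0) = 13/40 + 1/10 + 7/40 = 3/5
  P(X=1) = 1/8 + 11/40 + 0 = 2/5
H(X) = -[(3/5)·log₂(3/5) + (2/5)·log₂(2/5)]
  = 0.44218 + 0.52877 = 0.97095 bits

Marginal of Y (column sums):
  P(Y=0) = 13/40 + 1/8 = 9/20
  P(Y=1) = 1/10 + 11/40 = 3/8
  P(Y=2) = 7/40 + 0 = 7/40
H(X|Y) = Σ_y P(y)·H(X|Y=y):
  Y=0: P(Y=0) = 9/20, P(X|Y=0) = (13/18, 5/18) → H(X|Y=0) = 0.85241
  Y=1: P(Y=1) = 3/8, P(X|Y=1) = (4/15, 11/15) → H(X|Y=1) = 0.83664
  Y=2: P(Y=2) = 7/40, P(X|Y=2) = (1, 0) → H(X|Y=2) = 0.00000
H(X|Y) = (9/20)·0.85241 + (3/8)·0.83664 + (7/40)·0.00000 = 0.69732 bits

I(X;Y) = H(X) - H(X|Y) = 0.97095 - 0.69732 = 0.2736 bits

Cross-check via I(X;Y) = H(X) + H(Y) - H(X,Y): computing H(Y) from the column sums and H(X,Y) from the 6 cells in the same way gives H(Y) = 1.48909 bits and H(X,Y) = 2.18641 bits, so
I(X;Y) = 0.97095 + 1.48909 - 2.18641 = 0.2736 bits ✓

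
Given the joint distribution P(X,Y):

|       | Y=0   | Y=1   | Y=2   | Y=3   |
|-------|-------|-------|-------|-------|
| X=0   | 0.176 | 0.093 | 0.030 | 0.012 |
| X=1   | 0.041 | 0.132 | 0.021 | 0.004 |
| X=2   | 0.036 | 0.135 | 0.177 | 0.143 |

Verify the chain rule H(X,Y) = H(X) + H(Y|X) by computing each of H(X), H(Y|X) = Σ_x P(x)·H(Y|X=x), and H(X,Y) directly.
H(X) = 1.4905 bits, H(Y|X) = 1.6272 bits, H(X,Y) = 3.1177 bits

Marginal of X (row sums):
  P(X=0) = 0.176 + 0.093 + 0.030 + 0.012 = 0.311
  P(X=1) = 0.041 + 0.132 + 0.021 + 0.004 = 0.198
  P(X=2) = 0.036 + 0.135 + 0.177 + 0.143 = 0.491
H(X) = -[0.311·log₂(0.311) + 0.198·log₂(0.198) + 0.491·log₂(0.491)]
  = 0.5240 + 0.4626 + 0.5039 = 1.4905 bits

H(Y|X) = Σ_x P(x)·H(Y|X=x):
  X=0: P(X=0) = 0.311, P(Y|X=0) = (176/311, 93/311, 30/311, 12/311) → H(Y|X=0) = 1.4923
  X=1: P(X=1) = 0.198, P(Y|X=1) = (41/198, 2/3, 7/66, 2/99) → H(Y|X=1) = 1.3174
  X=2: P(X=2) = 0.491, P(Y|X=2) = (36/491, 135/491, 177/491, 143/491) → H(Y|X=2) = 1.8375
H(Y|X) = 0.311·1.4923 + 0.198·1.3174 + 0.491·1.8375 = 1.6272 bits

H(X,Y) = -Σ_{x,y} P(x,y) log₂ P(x,y). Per-cell terms -P(x,y)·log₂P(x,y):
  X=0: 0.4411, 0.3187, 0.1518, 0.0766
  X=1: 0.1889, 0.3856, 0.1170, 0.0319
  X=2: 0.1727, 0.3900, 0.4422, 0.4012
Sum of the 12 terms: H(X,Y) = 3.1177 bits

Chain rule check:
  H(X) + H(Y|X) = 1.4905 + 1.6272 = 3.1177 bits
  H(X,Y) = 3.1177 bits
✓ Chain rule verified.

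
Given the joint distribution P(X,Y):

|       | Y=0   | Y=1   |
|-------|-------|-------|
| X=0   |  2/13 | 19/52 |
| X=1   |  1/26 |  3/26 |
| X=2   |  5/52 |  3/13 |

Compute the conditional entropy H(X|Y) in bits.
1.4328 bits

H(X|Y) = H(X,Y) - H(Y)

H(X,Y) = -Σ_{x,y} P(x,y) log₂ P(x,y). Per-cell terms -P(x,y)·log₂P(x,y):
  X=0: 0.41545, 0.53073
  X=1: 0.18079, 0.35948
  X=2: 0.32486, 0.48819
Sum of the 6 terms: H(X,Y) = 2.2995 bits

Marginal of Y (column sums):
  P(Y=0) = 2/13 + 1/26 + 5/52 = 15/52
  P(Y=1) = 19/52 + 3/26 + 3/13 = 37/52
H(Y) = -[(15/52)·log₂(15/52) + (37/52)·log₂(37/52)]
  = 0.51737 + 0.34936 = 0.8667 bits

H(X|Y) = H(X,Y) - H(Y) = 2.2995 - 0.8667 = 1.4328 bits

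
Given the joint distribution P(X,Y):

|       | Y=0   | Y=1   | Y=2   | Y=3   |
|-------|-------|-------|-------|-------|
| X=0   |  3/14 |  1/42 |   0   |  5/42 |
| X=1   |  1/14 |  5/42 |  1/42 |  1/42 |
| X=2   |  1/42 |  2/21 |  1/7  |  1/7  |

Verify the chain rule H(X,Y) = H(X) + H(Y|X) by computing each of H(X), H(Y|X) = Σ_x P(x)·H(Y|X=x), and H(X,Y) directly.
H(X) = 1.5516 bits, H(Y|X) = 1.5663 bits, H(X,Y) = 3.1180 bits

Marginal of X (row sums):
  P(X=0) = 3/14 + 1/42 + 0 + 5/42 = 5/14
  P(X=1) = 1/14 + 5/42 + 1/42 + 1/42 = 5/21
  P(X=2) = 1/42 + 2/21 + 1/7 + 1/7 = 17/42
H(X) = -[(5/14)·log₂(5/14) + (5/21)·log₂(5/21) + (17/42)·log₂(17/42)]
  = 0.53051 + 0.49295 + 0.52816 = 1.5516 bits

H(Y|X) = Σ_x P(x)·H(Y|X=x):
  X=0: P(X=0) = 5/14, P(Y|X=0) = (3/5, 1/15, 0, 1/3) → H(Y|X=0) = 1.23096
  X=1: P(X=1) = 5/21, P(Y|X=1) = (3/10, 1/2, 1/10, 1/10) → H(Y|X=1) = 1.68548
  X=2: P(X=2) = 17/42, P(Y|X=2) = (1/17, 4/17, 6/17, 6/17) → H(Y|X=2) = 1.79220
H(Y|X) = (5/14)·1.23096 + (5/21)·1.68548 + (17/42)·1.79220 = 1.5663 bits

H(X,Y) = -Σ_{x,y} P(x,y) log₂ P(x,y). Per-cell terms -P(x,y)·log₂P(x,y):
  X=0: 0.47623, 0.12839, 0.00000, 0.36552
  X=1: 0.27195, 0.36552, 0.12839, 0.12839
  X=2: 0.12839, 0.32308, 0.40105, 0.40105
  (cells with P = 0 contribute 0)
Sum of the 12 terms: H(X,Y) = 3.1180 bits

Chain rule check:
  H(X) + H(Y|X) = 1.5516 + 1.5663 = 3.1179 bits
  H(X,Y) = 3.1180 bits
✓ Chain rule verified (Δ = 0.0001 is 4-dp rounding noise: each of the three values was rounded independently).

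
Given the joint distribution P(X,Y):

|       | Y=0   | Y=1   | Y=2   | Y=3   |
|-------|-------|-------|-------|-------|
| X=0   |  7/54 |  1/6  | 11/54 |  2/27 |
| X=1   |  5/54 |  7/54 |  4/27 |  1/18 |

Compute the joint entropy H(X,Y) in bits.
2.8984 bits

H(X,Y) = -Σ_{x,y} P(x,y) log₂ P(x,y). Per-cell terms -P(x,y)·log₂P(x,y):
  X=0: 0.3821, 0.4308, 0.4676, 0.2781
  X=1: 0.3179, 0.3821, 0.4081, 0.2317
Sum of the 8 terms: H(X,Y) = 2.8984 bits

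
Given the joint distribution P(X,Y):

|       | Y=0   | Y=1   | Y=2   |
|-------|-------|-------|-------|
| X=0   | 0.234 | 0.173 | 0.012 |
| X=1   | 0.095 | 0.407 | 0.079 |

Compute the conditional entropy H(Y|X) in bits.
1.1636 bits

H(Y|X) = H(X,Y) - H(X)

H(X,Y) = -Σ_{x,y} P(x,y) log₂ P(x,y). Per-cell terms -P(x,y)·log₂P(x,y):
  X=0: 0.4903282, 0.4378900, 0.0765699
  X=1: 0.3226132, 0.5278380, 0.2892983
Sum of the 6 terms: H(X,Y) = 2.144538 bits

Marginal of X (row sums):
  P(X=0) = 0.234 + 0.173 + 0.012 = 0.419
  P(X=1) = 0.095 + 0.407 + 0.079 = 0.581
H(X) = -[0.419·log₂(0.419) + 0.581·log₂(0.581)]
  = 0.5258357 + 0.4551496 = 0.980985 bits

H(Y|X) = H(X,Y) - H(X) = 2.144538 - 0.980985 = 1.1636 bits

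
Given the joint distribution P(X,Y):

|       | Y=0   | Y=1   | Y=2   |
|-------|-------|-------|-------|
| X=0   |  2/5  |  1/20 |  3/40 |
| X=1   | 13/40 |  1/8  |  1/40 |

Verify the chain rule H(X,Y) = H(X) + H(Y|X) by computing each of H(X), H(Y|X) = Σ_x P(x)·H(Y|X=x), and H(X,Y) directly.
H(X) = 0.9982 bits, H(Y|X) = 1.0620 bits, H(X,Y) = 2.0602 bits

Marginal of X (row sums):
  P(X=0) = 2/5 + 1/20 + 3/40 = 21/40
  P(X=1) = 13/40 + 1/8 + 1/40 = 19/40
H(X) = -[(21/40)·log₂(21/40) + (19/40)·log₂(19/40)]
  = 0.48805 + 0.51015 = 0.9982 bits

H(Y|X) = Σ_x P(x)·H(Y|X=x):
  X=0: P(X=0) = 21/40, P(Y|X=0) = (16/21, 2/21, 1/7) → H(Y|X=0) = 1.02304
  X=1: P(X=1) = 19/40, P(Y|X=1) = (13/19, 5/19, 1/19) → H(Y|X=1) = 1.10501
H(Y|X) = (21/40)·1.02304 + (19/40)·1.10501 = 1.0620 bits

H(X,Y) = -Σ_{x,y} P(x,y) log₂ P(x,y). Per-cell terms -P(x,y)·log₂P(x,y):
  X=0: 0.52877, 0.21610, 0.28027
  X=1: 0.52698, 0.37500, 0.13305
Sum of the 6 terms: H(X,Y) = 2.0602 bits

Chain rule check:
  H(X) + H(Y|X) = 0.9982 + 1.0620 = 2.0602 bits
  H(X,Y) = 2.0602 bits
✓ Chain rule verified.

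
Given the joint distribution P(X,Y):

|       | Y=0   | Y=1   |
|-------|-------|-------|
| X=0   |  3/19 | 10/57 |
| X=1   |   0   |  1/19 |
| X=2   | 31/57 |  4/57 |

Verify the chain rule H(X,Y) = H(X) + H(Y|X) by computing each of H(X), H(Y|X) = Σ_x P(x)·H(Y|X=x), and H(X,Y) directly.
H(X) = 1.1839 bits, H(Y|X) = 0.6475 bits, H(X,Y) = 1.8314 bits

Marginal of X (row sums):
  P(X=0) = 3/19 + 10/57 = 1/3
  P(X=1) = 0 + 1/19 = 1/19
  P(X=2) = 31/57 + 4/57 = 35/57
H(X) = -[(1/3)·log₂(1/3) + (1/19)·log₂(1/19) + (35/57)·log₂(35/57)]
  = 0.52832 + 0.22358 + 0.43204 = 1.1839 bits

H(Y|X) = Σ_x P(x)·H(Y|X=x):
  X=0: P(X=0) = 1/3, P(Y|X=0) = (9/19, 10/19) → H(Y|X=0) = 0.99800
  X=1: P(X=1) = 1/19, P(Y|X=1) = (0, 1) → H(Y|X=1) = 0.00000
  X=2: P(X=2) = 35/57, P(Y|X=2) = (31/35, 4/35) → H(Y|X=2) = 0.51271
H(Y|X) = (1/3)·0.99800 + (1/19)·0.00000 + (35/57)·0.51271 = 0.6475 bits

H(X,Y) = -Σ_{x,y} P(x,y) log₂ P(x,y). Per-cell terms -P(x,y)·log₂P(x,y):
  X=0: 0.42047, 0.44052
  X=1: 0.00000, 0.22358
  X=2: 0.47789, 0.26897
  (cells with P = 0 contribute 0)
Sum of the 6 terms: H(X,Y) = 1.8314 bits

Chain rule check:
  H(X) + H(Y|X) = 1.1839 + 0.6475 = 1.8314 bits
  H(X,Y) = 1.8314 bits
✓ Chain rule verified.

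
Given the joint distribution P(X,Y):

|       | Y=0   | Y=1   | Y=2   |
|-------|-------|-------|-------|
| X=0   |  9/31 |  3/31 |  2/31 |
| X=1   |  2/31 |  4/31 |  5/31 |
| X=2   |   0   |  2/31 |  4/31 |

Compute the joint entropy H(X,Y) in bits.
2.7963 bits

H(X,Y) = -Σ_{x,y} P(x,y) log₂ P(x,y). Per-cell terms -P(x,y)·log₂P(x,y):
  X=0: 0.51801, 0.32605, 0.25511
  X=1: 0.25511, 0.38119, 0.42456
  X=2: 0.00000, 0.25511, 0.38119
  (cells with P = 0 contribute 0)
Sum of the 9 terms: H(X,Y) = 2.7963 bits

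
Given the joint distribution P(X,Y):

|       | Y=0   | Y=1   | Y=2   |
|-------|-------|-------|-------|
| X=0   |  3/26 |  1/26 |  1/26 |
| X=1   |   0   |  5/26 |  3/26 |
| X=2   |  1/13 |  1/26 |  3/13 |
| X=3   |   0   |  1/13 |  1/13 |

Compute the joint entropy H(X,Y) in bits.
3.0609 bits

H(X,Y) = -Σ_{x,y} P(x,y) log₂ P(x,y). Per-cell terms -P(x,y)·log₂P(x,y):
  X=0: 0.35948, 0.18079, 0.18079
  X=1: 0.00000, 0.45741, 0.35948
  X=2: 0.28465, 0.18079, 0.48819
  X=3: 0.00000, 0.28465, 0.28465
  (cells with P = 0 contribute 0)
Sum of the 12 terms: H(X,Y) = 3.0609 bits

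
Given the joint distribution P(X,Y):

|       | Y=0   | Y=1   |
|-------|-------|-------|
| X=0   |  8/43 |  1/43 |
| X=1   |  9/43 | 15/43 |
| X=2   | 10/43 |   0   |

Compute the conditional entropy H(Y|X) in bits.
0.6380 bits

H(Y|X) = H(X,Y) - H(X)

H(X,Y) = -Σ_{x,y} P(x,y) log₂ P(x,y). Per-cell terms -P(x,y)·log₂P(x,y):
  X=0: 0.45140, 0.12619
  X=1: 0.47226, 0.53001
  X=2: 0.48938, 0.00000
  (cells with P = 0 contribute 0)
Sum of the 6 terms: H(X,Y) = 2.0692 bits

Marginal of X (row sums):
  P(X=0) = 8/43 + 1/43 = 9/43
  P(X=1) = 9/43 + 15/43 = 24/43
  P(X=2) = 10/43 + 0 = 10/43
H(X) = -[(9/43)·log₂(9/43) + (24/43)·log₂(24/43) + (10/43)·log₂(10/43)]
  = 0.47226 + 0.46956 + 0.48938 = 1.4312 bits

H(Y|X) = H(X,Y) - H(X) = 2.0692 - 1.4312 = 0.6380 bits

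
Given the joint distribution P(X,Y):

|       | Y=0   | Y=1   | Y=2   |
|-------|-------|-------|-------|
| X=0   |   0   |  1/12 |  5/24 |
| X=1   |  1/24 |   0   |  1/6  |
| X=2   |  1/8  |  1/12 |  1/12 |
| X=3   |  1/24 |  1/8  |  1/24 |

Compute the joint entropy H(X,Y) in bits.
3.1217 bits

H(X,Y) = -Σ_{x,y} P(x,y) log₂ P(x,y). Per-cell terms -P(x,y)·log₂P(x,y):
  X=0: 0.00000, 0.29875, 0.47147
  X=1: 0.19104, 0.00000, 0.43083
  X=2: 0.37500, 0.29875, 0.29875
  X=3: 0.19104, 0.37500, 0.19104
  (cells with P = 0 contribute 0)
Sum of the 12 terms: H(X,Y) = 3.1217 bits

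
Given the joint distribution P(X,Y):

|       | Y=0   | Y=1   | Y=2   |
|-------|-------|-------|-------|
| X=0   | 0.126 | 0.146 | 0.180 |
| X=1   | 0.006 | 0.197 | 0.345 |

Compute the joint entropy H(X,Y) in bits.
2.2628 bits

H(X,Y) = -Σ_{x,y} P(x,y) log₂ P(x,y). Per-cell terms -P(x,y)·log₂P(x,y):
  X=0: 0.37655, 0.40529, 0.44531
  X=1: 0.04428, 0.46172, 0.52969
Sum of the 6 terms: H(X,Y) = 2.2628 bits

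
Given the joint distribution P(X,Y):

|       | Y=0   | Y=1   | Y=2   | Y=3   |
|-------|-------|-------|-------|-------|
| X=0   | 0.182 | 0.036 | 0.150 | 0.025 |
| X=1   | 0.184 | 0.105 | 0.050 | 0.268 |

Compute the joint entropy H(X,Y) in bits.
2.6796 bits

H(X,Y) = -Σ_{x,y} P(x,y) log₂ P(x,y). Per-cell terms -P(x,y)·log₂P(x,y):
  X=0: 0.4474, 0.1727, 0.4105, 0.1330
  X=1: 0.4494, 0.3414, 0.2161, 0.5091
Sum of the 8 terms: H(X,Y) = 2.6796 bits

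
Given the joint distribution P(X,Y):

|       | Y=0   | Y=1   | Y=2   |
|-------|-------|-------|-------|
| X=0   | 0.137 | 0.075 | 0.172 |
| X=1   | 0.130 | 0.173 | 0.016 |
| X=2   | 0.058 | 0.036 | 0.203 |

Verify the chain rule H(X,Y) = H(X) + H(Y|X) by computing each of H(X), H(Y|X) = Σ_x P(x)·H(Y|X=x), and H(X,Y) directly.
H(X) = 1.5763 bits, H(Y|X) = 1.3276 bits, H(X,Y) = 2.9038 bits

Marginal of X (row sums):
  P(X=0) = 0.137 + 0.075 + 0.172 = 0.384
  P(X=1) = 0.130 + 0.173 + 0.016 = 0.319
  P(X=2) = 0.058 + 0.036 + 0.203 = 0.297
H(X) = -[0.384·log₂(0.384) + 0.319·log₂(0.319) + 0.297·log₂(0.297)]
  = 0.53024 + 0.52583 + 0.52019 = 1.5763 bits

H(Y|X) = Σ_x P(x)·H(Y|X=x):
  X=0: P(X=0) = 0.384, P(Y|X=0) = (137/384, 25/128, 43/96) → H(Y|X=0) = 1.50968
  X=1: P(X=1) = 0.319, P(Y|X=1) = (130/319, 173/319, 16/319) → H(Y|X=1) = 1.22306
  X=2: P(X=2) = 0.297, P(Y|X=2) = (58/297, 4/33, 203/297) → H(Y|X=2) = 1.20441
H(Y|X) = 0.384·1.50968 + 0.319·1.22306 + 0.297·1.20441 = 1.3276 bits

H(X,Y) = -Σ_{x,y} P(x,y) log₂ P(x,y). Per-cell terms -P(x,y)·log₂P(x,y):
  X=0: 0.39288, 0.28027, 0.43680
  X=1: 0.38264, 0.43789, 0.09545
  X=2: 0.23825, 0.17265, 0.46699
Sum of the 9 terms: H(X,Y) = 2.9038 bits

Chain rule check:
  H(X) + H(Y|X) = 1.5763 + 1.3276 = 2.9039 bits
  H(X,Y) = 2.9038 bits
✓ Chain rule verified (Δ = 0.0001 is 4-dp rounding noise: each of the three values was rounded independently).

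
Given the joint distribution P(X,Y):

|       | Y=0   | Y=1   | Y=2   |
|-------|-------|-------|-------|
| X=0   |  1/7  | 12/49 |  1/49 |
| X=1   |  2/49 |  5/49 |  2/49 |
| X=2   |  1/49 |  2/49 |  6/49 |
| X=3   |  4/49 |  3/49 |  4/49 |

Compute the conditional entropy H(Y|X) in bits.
1.3266 bits

H(Y|X) = H(X,Y) - H(X)

H(X,Y) = -Σ_{x,y} P(x,y) log₂ P(x,y). Per-cell terms -P(x,y)·log₂P(x,y):
  X=0: 0.401051, 0.497081, 0.114586
  X=1: 0.188356, 0.335998, 0.188356
  X=2: 0.114586, 0.188356, 0.370989
  X=3: 0.295078, 0.246719, 0.295078
Sum of the 12 terms: H(X,Y) = 3.23623 bits

Marginal of X (row sums):
  P(X=0) = 1/7 + 12/49 + 1/49 = 20/49
  P(X=1) = 2/49 + 5/49 + 2/49 = 9/49
  P(X=2) = 1/49 + 2/49 + 6/49 = 9/49
  P(X=3) = 4/49 + 3/49 + 4/49 = 11/49
H(X) = -[(20/49)·log₂(20/49) + (9/49)·log₂(9/49) + (9/49)·log₂(9/49) + (11/49)·log₂(11/49)]
  = 0.527666 + 0.449042 + 0.449042 + 0.483838 = 1.90959 bits

H(Y|X) = H(X,Y) - H(X) = 3.23623 - 1.90959 = 1.3266 bits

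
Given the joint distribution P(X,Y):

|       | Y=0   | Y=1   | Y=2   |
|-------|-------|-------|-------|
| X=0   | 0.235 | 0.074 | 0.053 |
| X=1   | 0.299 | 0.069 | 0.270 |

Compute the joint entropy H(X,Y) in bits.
2.2905 bits

H(X,Y) = -Σ_{x,y} P(x,y) log₂ P(x,y). Per-cell terms -P(x,y)·log₂P(x,y):
  X=0: 0.49098, 0.27797, 0.22461
  X=1: 0.52079, 0.26615, 0.51002
Sum of the 6 terms: H(X,Y) = 2.2905 bits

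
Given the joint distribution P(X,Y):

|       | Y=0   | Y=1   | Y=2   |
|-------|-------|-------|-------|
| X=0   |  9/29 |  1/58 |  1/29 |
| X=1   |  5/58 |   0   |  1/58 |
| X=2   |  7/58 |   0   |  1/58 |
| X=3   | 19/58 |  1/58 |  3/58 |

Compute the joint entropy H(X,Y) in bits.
2.5169 bits

H(X,Y) = -Σ_{x,y} P(x,y) log₂ P(x,y). Per-cell terms -P(x,y)·log₂P(x,y):
  X=0: 0.52388, 0.10100, 0.16752
  X=1: 0.30483, 0.00000, 0.10100
  X=2: 0.36818, 0.00000, 0.10100
  X=3: 0.52743, 0.10100, 0.22102
  (cells with P = 0 contribute 0)
Sum of the 12 terms: H(X,Y) = 2.5169 bits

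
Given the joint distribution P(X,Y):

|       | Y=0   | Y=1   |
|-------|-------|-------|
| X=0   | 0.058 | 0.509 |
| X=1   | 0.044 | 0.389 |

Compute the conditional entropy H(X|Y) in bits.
0.9870 bits

H(X|Y) = H(X,Y) - H(Y)

H(X,Y) = -Σ_{x,y} P(x,y) log₂ P(x,y). Per-cell terms -P(x,y)·log₂P(x,y):
  X=0: 0.23825, 0.49590
  X=1: 0.19828, 0.52988
Sum of the 4 terms: H(X,Y) = 1.4623 bits

Marginal of Y (column sums):
  P(Y=0) = 0.058 + 0.044 = 0.102
  P(Y=1) = 0.509 + 0.389 = 0.898
H(Y) = -[0.102·log₂(0.102) + 0.898·log₂(0.898)]
  = 0.33592 + 0.13938 = 0.4753 bits

H(X|Y) = H(X,Y) - H(Y) = 1.4623 - 0.4753 = 0.9870 bits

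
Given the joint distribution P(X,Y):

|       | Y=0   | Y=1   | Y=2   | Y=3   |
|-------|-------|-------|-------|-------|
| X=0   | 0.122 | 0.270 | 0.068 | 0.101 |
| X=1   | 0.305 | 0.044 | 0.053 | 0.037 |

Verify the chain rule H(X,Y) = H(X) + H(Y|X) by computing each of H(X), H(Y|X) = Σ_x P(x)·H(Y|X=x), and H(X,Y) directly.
H(X) = 0.9892 bits, H(Y|X) = 1.6102 bits, H(X,Y) = 2.5995 bits

Marginal of X (row sums):
  P(X=0) = 0.122 + 0.270 + 0.068 + 0.101 = 0.561
  P(X=1) = 0.305 + 0.044 + 0.053 + 0.037 = 0.439
H(X) = -[0.561·log₂(0.561) + 0.439·log₂(0.439)]
  = 0.4678 + 0.5214 = 0.9892 bits

H(Y|X) = Σ_x P(x)·H(Y|X=x):
  X=0: P(X=0) = 0.561, P(Y|X=0) = (122/561, 90/187, 4/33, 101/561) → H(Y|X=0) = 1.8008
  X=1: P(X=1) = 0.439, P(Y|X=1) = (305/439, 44/439, 53/439, 37/439) → H(Y|X=1) = 1.3667
H(Y|X) = 0.561·1.8008 + 0.439·1.3667 = 1.6102 bits

H(X,Y) = -Σ_{x,y} P(x,y) log₂ P(x,y). Per-cell terms -P(x,y)·log₂P(x,y):
  X=0: 0.3703, 0.5100, 0.2637, 0.3341
  X=1: 0.5225, 0.1983, 0.2246, 0.1760
Sum of the 8 terms: H(X,Y) = 2.5995 bits

Chain rule check:
  H(X) + H(Y|X) = 0.9892 + 1.6102 = 2.5994 bits
  H(X,Y) = 2.5995 bits
✓ Chain rule verified (Δ = 0.0001 is 4-dp rounding noise: each of the three values was rounded independently).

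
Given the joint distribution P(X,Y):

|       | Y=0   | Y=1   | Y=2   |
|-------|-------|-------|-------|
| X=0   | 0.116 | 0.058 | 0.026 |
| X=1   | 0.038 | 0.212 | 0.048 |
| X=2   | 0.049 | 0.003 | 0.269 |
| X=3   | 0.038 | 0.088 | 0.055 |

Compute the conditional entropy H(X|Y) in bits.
1.5111 bits

H(X|Y) = H(X,Y) - H(Y)

H(X,Y) = -Σ_{x,y} P(x,y) log₂ P(x,y). Per-cell terms -P(x,y)·log₂P(x,y):
  X=0: 0.36051, 0.23825, 0.13690
  X=1: 0.17928, 0.47443, 0.21028
  X=2: 0.21320, 0.02514, 0.50957
  X=3: 0.17928, 0.30856, 0.23014
Sum of the 12 terms: H(X,Y) = 3.0655 bits

Marginal of Y (column sums):
  P(Y=0) = 0.116 + 0.038 + 0.049 + 0.038 = 0.241
  P(Y=1) = 0.058 + 0.212 + 0.003 + 0.088 = 0.361
  P(Y=2) = 0.026 + 0.048 + 0.269 + 0.055 = 0.398
H(Y) = -[0.241·log₂(0.241) + 0.361·log₂(0.361) + 0.398·log₂(0.398)]
  = 0.49475 + 0.53064 + 0.52901 = 1.5544 bits

H(X|Y) = H(X,Y) - H(Y) = 3.0655 - 1.5544 = 1.5111 bits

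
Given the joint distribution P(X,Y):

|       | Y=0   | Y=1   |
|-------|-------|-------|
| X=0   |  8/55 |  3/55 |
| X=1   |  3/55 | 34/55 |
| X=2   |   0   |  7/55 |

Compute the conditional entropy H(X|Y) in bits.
0.9479 bits

H(X|Y) = H(X,Y) - H(Y)

H(X,Y) = -Σ_{x,y} P(x,y) log₂ P(x,y). Per-cell terms -P(x,y)·log₂P(x,y):
  X=0: 0.40456, 0.22889
  X=1: 0.22889, 0.42895
  X=2: 0.00000, 0.37851
  (cells with P = 0 contribute 0)
Sum of the 6 terms: H(X,Y) = 1.6698 bits

Marginal of Y (column sums):
  P(Y=0) = 8/55 + 3/55 + 0 = 1/5
  P(Y=1) = 3/55 + 34/55 + 7/55 = 4/5
H(Y) = -[(1/5)·log₂(1/5) + (4/5)·log₂(4/5)]
  = 0.46439 + 0.25754 = 0.7219 bits

H(X|Y) = H(X,Y) - H(Y) = 1.6698 - 0.7219 = 0.9479 bits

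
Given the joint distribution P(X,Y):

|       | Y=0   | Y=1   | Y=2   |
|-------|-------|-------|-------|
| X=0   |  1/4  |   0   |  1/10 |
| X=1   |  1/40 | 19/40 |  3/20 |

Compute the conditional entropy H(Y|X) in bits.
0.9519 bits

H(Y|X) = H(X,Y) - H(X)

H(X,Y) = -Σ_{x,y} P(x,y) log₂ P(x,y). Per-cell terms -P(x,y)·log₂P(x,y):
  X=0: 0.500000, 0.000000, 0.332193
  X=1: 0.133048, 0.510150, 0.410545
  (cells with P = 0 contribute 0)
Sum of the 6 terms: H(X,Y) = 1.88594 bits

Marginal of X (row sums):
  P(X=0) = 1/4 + 0 + 1/10 = 7/20
  P(X=1) = 1/40 + 19/40 + 3/20 = 13/20
H(X) = -[(7/20)·log₂(7/20) + (13/20)·log₂(13/20)]
  = 0.530101 + 0.403967 = 0.93407 bits

H(Y|X) = H(X,Y) - H(X) = 1.88594 - 0.93407 = 0.9519 bits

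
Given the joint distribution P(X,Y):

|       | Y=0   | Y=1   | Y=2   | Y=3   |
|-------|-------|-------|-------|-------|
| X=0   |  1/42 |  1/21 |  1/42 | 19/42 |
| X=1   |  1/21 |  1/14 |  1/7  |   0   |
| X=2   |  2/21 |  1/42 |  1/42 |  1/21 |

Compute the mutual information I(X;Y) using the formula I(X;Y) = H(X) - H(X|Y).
0.5704 bits

I(X;Y) = H(X) - H(X|Y)

Marginal of X (row sums):
  P(X=0) = 1/42 + 1/21 + 1/42 + 19/42 = 23/42
  P(X=1) = 1/21 + 1/14 + 1/7 + 0 = 11/42
  P(X=2) = 2/21 + 1/42 + 1/42 + 1/21 = 4/21
H(X) = -[(23/42)·log₂(23/42) + (11/42)·log₂(11/42) + (4/21)·log₂(4/21)]
  = 0.475747 + 0.506232 + 0.455680 = 1.43766 bits

Marginal of Y (column sums):
  P(Y=0) = 1/42 + 1/21 + 2/21 = 1/6
  P(Y=1) = 1/21 + 1/14 + 1/42 = 1/7
  P(Y=2) = 1/42 + 1/7 + 1/42 = 4/21
  P(Y=3) = 19/42 + 0 + 1/21 = 1/2
H(X|Y) = Σ_y P(y)·H(X|Y=y):
  Y=0: P(Y=0) = 1/6, P(X|Y=0) = (1/7, 2/7, 4/7) → H(X|Y=0) = 1.378783
  Y=1: P(Y=1) = 1/7, P(X|Y=1) = (1/3, 1/2, 1/6) → H(X|Y=1) = 1.459148
  Y=2: P(Y=2) = 4/21, P(X|Y=2) = (1/8, 3/4, 1/8) → H(X|Y=2) = 1.061278
  Y=3: P(Y=3) = 1/2, P(X|Y=3) = (19/21, 0, 2/21) → H(X|Y=3) = 0.453716
H(X|Y) = (1/6)·1.378783 + (1/7)·1.459148 + (4/21)·1.061278 + (1/2)·0.453716 = 0.86725 bits

I(X;Y) = H(X) - H(X|Y) = 1.43766 - 0.86725 = 0.5704 bits

Cross-check via I(X;Y) = H(X) + H(Y) - H(X,Y): computing H(Y) from the column sums and H(X,Y) from the 12 cells in the same way gives H(Y) = 1.78756 bits and H(X,Y) = 2.65481 bits, so
I(X;Y) = 1.43766 + 1.78756 - 2.65481 = 0.5704 bits ✓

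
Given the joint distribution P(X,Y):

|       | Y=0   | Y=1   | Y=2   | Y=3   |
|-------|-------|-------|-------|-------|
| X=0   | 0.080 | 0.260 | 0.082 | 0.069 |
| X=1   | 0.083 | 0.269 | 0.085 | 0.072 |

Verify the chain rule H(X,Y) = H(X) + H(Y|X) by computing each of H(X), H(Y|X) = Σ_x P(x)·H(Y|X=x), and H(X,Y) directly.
H(X) = 0.9998 bits, H(Y|X) = 1.7423 bits, H(X,Y) = 2.7420 bits

Marginal of X (row sums):
  P(X=0) = 0.080 + 0.260 + 0.082 + 0.069 = 0.491
  P(X=1) = 0.083 + 0.269 + 0.085 + 0.072 = 0.509
H(X) = -[0.491·log₂(0.491) + 0.509·log₂(0.509)]
  = 0.50387 + 0.49590 = 0.9998 bits

H(Y|X) = Σ_x P(x)·H(Y|X=x):
  X=0: P(X=0) = 0.491, P(Y|X=0) = (80/491, 260/491, 82/491, 69/491) → H(Y|X=0) = 1.74125
  X=1: P(X=1) = 0.509, P(Y|X=1) = (83/509, 269/509, 85/509, 72/509) → H(Y|X=1) = 1.74322
H(Y|X) = 0.491·1.74125 + 0.509·1.74322 = 1.7423 bits

H(X,Y) = -Σ_{x,y} P(x,y) log₂ P(x,y). Per-cell terms -P(x,y)·log₂P(x,y):
  X=0: 0.29151, 0.50529, 0.29588, 0.26615
  X=1: 0.29803, 0.50957, 0.30229, 0.27330
Sum of the 8 terms: H(X,Y) = 2.7420 bits

Chain rule check:
  H(X) + H(Y|X) = 0.9998 + 1.7423 = 2.7421 bits
  H(X,Y) = 2.7420 bits
✓ Chain rule verified (Δ = 0.0001 is 4-dp rounding noise: each of the three values was rounded independently).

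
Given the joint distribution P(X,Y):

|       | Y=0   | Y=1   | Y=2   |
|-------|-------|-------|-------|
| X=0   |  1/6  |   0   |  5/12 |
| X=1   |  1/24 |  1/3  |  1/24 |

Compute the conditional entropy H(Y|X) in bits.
0.8876 bits

H(Y|X) = H(X,Y) - H(X)

H(X,Y) = -Σ_{x,y} P(x,y) log₂ P(x,y). Per-cell terms -P(x,y)·log₂P(x,y):
  X=0: 0.43083, 0.00000, 0.52626
  X=1: 0.19104, 0.52832, 0.19104
  (cells with P = 0 contribute 0)
Sum of the 6 terms: H(X,Y) = 1.8675 bits

Marginal of X (row sums):
  P(X=0) = 1/6 + 0 + 5/12 = 7/12
  P(X=1) = 1/24 + 1/3 + 1/24 = 5/12
H(X) = -[(7/12)·log₂(7/12) + (5/12)·log₂(5/12)]
  = 0.45360 + 0.52626 = 0.9799 bits

H(Y|X) = H(X,Y) - H(X) = 1.8675 - 0.9799 = 0.8876 bits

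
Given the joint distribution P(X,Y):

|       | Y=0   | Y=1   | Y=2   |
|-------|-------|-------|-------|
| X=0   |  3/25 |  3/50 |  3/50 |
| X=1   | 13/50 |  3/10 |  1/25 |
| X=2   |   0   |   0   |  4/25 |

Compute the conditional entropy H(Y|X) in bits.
1.1300 bits

H(Y|X) = H(X,Y) - H(X)

H(X,Y) = -Σ_{x,y} P(x,y) log₂ P(x,y). Per-cell terms -P(x,y)·log₂P(x,y):
  X=0: 0.3671, 0.2435, 0.2435
  X=1: 0.5053, 0.5211, 0.1858
  X=2: 0.0000, 0.0000, 0.4230
  (cells with P = 0 contribute 0)
Sum of the 9 terms: H(X,Y) = 2.4893 bits

Marginal of X (row sums):
  P(X=0) = 3/25 + 3/50 + 3/50 = 6/25
  P(X=1) = 13/50 + 3/10 + 1/25 = 3/5
  P(X=2) = 0 + 0 + 4/25 = 4/25
H(X) = -[(6/25)·log₂(6/25) + (3/5)·log₂(3/5) + (4/25)·log₂(4/25)]
  = 0.4941 + 0.4422 + 0.4230 = 1.3593 bits

H(Y|X) = H(X,Y) - H(X) = 2.4893 - 1.3593 = 1.1300 bits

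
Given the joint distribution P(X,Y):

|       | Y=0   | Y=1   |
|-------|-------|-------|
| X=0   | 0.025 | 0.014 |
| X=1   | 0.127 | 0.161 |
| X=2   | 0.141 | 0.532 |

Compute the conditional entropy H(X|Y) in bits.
1.0319 bits

H(X|Y) = H(X,Y) - H(Y)

H(X,Y) = -Σ_{x,y} P(x,y) log₂ P(x,y). Per-cell terms -P(x,y)·log₂P(x,y):
  X=0: 0.13305, 0.08622
  X=1: 0.37809, 0.42421
  X=2: 0.39850, 0.48439
Sum of the 6 terms: H(X,Y) = 1.9045 bits

Marginal of Y (column sums):
  P(Y=0) = 0.025 + 0.127 + 0.141 = 0.293
  P(Y=1) = 0.014 + 0.161 + 0.532 = 0.707
H(Y) = -[0.293·log₂(0.293) + 0.707·log₂(0.707)]
  = 0.51891 + 0.35365 = 0.8726 bits

H(X|Y) = H(X,Y) - H(Y) = 1.9045 - 0.8726 = 1.0319 bits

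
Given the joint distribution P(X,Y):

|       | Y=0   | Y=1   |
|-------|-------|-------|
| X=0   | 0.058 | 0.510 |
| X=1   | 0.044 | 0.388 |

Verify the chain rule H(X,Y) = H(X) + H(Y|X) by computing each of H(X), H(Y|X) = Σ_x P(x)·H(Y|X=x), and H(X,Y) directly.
H(X) = 0.9866 bits, H(Y|X) = 0.4753 bits, H(X,Y) = 1.4619 bits

Marginal of X (row sums):
  P(X=0) = 0.058 + 0.510 = 0.568
  P(X=1) = 0.044 + 0.388 = 0.432
H(X) = -[0.568·log₂(0.568) + 0.432·log₂(0.432)]
  = 0.46351 + 0.52311 = 0.9866 bits

H(Y|X) = Σ_x P(x)·H(Y|X=x):
  X=0: P(X=0) = 0.568, P(Y|X=0) = (29/284, 255/284) → H(Y|X=0) = 0.47566
  X=1: P(X=1) = 0.432, P(Y|X=1) = (11/108, 97/108) → H(Y|X=1) = 0.47484
H(Y|X) = 0.568·0.47566 + 0.432·0.47484 = 0.4753 bits

H(X,Y) = -Σ_{x,y} P(x,y) log₂ P(x,y). Per-cell terms -P(x,y)·log₂P(x,y):
  X=0: 0.23825, 0.49543
  X=1: 0.19828, 0.52996
Sum of the 4 terms: H(X,Y) = 1.4619 bits

Chain rule check:
  H(X) + H(Y|X) = 0.9866 + 0.4753 = 1.4619 bits
  H(X,Y) = 1.4619 bits
✓ Chain rule verified.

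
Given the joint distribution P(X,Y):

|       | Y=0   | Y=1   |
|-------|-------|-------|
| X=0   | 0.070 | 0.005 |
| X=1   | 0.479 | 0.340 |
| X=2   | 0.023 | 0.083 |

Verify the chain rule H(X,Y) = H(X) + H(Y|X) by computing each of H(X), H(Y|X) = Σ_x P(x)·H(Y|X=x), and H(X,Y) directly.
H(X) = 0.8594 bits, H(Y|X) = 0.9084 bits, H(X,Y) = 1.7678 bits

Marginal of X (row sums):
  P(X=0) = 0.070 + 0.005 = 0.075
  P(X=1) = 0.479 + 0.340 = 0.819
  P(X=2) = 0.023 + 0.083 = 0.106
H(X) = -[0.075·log₂(0.075) + 0.819·log₂(0.819) + 0.106·log₂(0.106)]
  = 0.28027 + 0.23592 + 0.34321 = 0.8594 bits

H(Y|X) = Σ_x P(x)·H(Y|X=x):
  X=0: P(X=0) = 0.075, P(Y|X=0) = (14/15, 1/15) → H(Y|X=0) = 0.35336
  X=1: P(X=1) = 0.819, P(Y|X=1) = (479/819, 340/819) → H(Y|X=1) = 0.97912
  X=2: P(X=2) = 0.106, P(Y|X=2) = (23/106, 83/106) → H(Y|X=2) = 0.75462
H(Y|X) = 0.075·0.35336 + 0.819·0.97912 + 0.106·0.75462 = 0.9084 bits

H(X,Y) = -Σ_{x,y} P(x,y) log₂ P(x,y). Per-cell terms -P(x,y)·log₂P(x,y):
  X=0: 0.26856, 0.03822
  X=1: 0.50865, 0.52917
  X=2: 0.12517, 0.29803
Sum of the 6 terms: H(X,Y) = 1.7678 bits

Chain rule check:
  H(X) + H(Y|X) = 0.8594 + 0.9084 = 1.7678 bits
  H(X,Y) = 1.7678 bits
✓ Chain rule verified.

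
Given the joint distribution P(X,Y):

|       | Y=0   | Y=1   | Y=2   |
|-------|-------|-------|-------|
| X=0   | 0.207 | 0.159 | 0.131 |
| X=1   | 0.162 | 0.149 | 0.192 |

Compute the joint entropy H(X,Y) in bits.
2.5681 bits

H(X,Y) = -Σ_{x,y} P(x,y) log₂ P(x,y). Per-cell terms -P(x,y)·log₂P(x,y):
  X=0: 0.47037, 0.42181, 0.38414
  X=1: 0.42540, 0.40925, 0.45712
Sum of the 6 terms: H(X,Y) = 2.5681 bits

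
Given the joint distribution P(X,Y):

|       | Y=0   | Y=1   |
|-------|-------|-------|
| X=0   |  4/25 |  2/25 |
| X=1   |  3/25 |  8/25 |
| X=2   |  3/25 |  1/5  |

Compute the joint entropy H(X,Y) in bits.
2.4391 bits

H(X,Y) = -Σ_{x,y} P(x,y) log₂ P(x,y). Per-cell terms -P(x,y)·log₂P(x,y):
  X=0: 0.4230, 0.2915
  X=1: 0.3671, 0.5260
  X=2: 0.3671, 0.4644
Sum of the 6 terms: H(X,Y) = 2.4391 bits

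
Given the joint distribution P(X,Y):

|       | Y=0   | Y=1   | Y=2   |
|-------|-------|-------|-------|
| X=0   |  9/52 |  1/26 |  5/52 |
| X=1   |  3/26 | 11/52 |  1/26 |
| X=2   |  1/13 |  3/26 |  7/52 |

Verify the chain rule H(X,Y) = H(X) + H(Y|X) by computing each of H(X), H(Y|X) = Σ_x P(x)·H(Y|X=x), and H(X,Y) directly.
H(X) = 1.5813 bits, H(Y|X) = 1.4103 bits, H(X,Y) = 2.9915 bits

Marginal of X (row sums):
  P(X=0) = 9/52 + 1/26 + 5/52 = 4/13
  P(X=1) = 3/26 + 11/52 + 1/26 = 19/52
  P(X=2) = 1/13 + 3/26 + 7/52 = 17/52
H(X) = -[(4/13)·log₂(4/13) + (19/52)·log₂(19/52) + (17/52)·log₂(17/52)]
  = 0.52321 + 0.53073 + 0.52732 = 1.5813 bits

H(Y|X) = Σ_x P(x)·H(Y|X=x):
  X=0: P(X=0) = 4/13, P(Y|X=0) = (9/16, 1/8, 5/16) → H(Y|X=0) = 1.36631
  X=1: P(X=1) = 19/52, P(Y|X=1) = (6/19, 11/19, 2/19) → H(Y|X=1) = 1.32353
  X=2: P(X=2) = 17/52, P(Y|X=2) = (4/17, 6/17, 7/17) → H(Y|X=2) = 1.54857
H(Y|X) = (4/13)·1.36631 + (19/52)·1.32353 + (17/52)·1.54857 = 1.4103 bits

H(X,Y) = -Σ_{x,y} P(x,y) log₂ P(x,y). Per-cell terms -P(x,y)·log₂P(x,y):
  X=0: 0.43797, 0.18079, 0.32486
  X=1: 0.35948, 0.47406, 0.18079
  X=2: 0.28465, 0.35948, 0.38945
Sum of the 9 terms: H(X,Y) = 2.9915 bits

Chain rule check:
  H(X) + H(Y|X) = 1.5813 + 1.4103 = 2.9916 bits
  H(X,Y) = 2.9915 bits
✓ Chain rule verified (Δ = 0.0001 is 4-dp rounding noise: each of the three values was rounded independently).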